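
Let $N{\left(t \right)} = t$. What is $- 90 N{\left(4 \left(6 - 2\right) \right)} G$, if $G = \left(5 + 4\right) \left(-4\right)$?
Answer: $51840$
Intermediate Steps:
$G = -36$ ($G = 9 \left(-4\right) = -36$)
$- 90 N{\left(4 \left(6 - 2\right) \right)} G = - 90 \cdot 4 \left(6 - 2\right) \left(-36\right) = - 90 \cdot 4 \cdot 4 \left(-36\right) = - 90 \cdot 16 \left(-36\right) = - 1440 \left(-36\right) = \left(-1\right) \left(-51840\right) = 51840$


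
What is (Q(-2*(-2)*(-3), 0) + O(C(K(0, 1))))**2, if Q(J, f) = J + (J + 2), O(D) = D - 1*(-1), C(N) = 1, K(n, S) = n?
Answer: 400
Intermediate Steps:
O(D) = 1 + D (O(D) = D + 1 = 1 + D)
Q(J, f) = 2 + 2*J (Q(J, f) = J + (2 + J) = 2 + 2*J)
(Q(-2*(-2)*(-3), 0) + O(C(K(0, 1))))**2 = ((2 + 2*(-2*(-2)*(-3))) + (1 + 1))**2 = ((2 + 2*(4*(-3))) + 2)**2 = ((2 + 2*(-12)) + 2)**2 = ((2 - 24) + 2)**2 = (-22 + 2)**2 = (-20)**2 = 400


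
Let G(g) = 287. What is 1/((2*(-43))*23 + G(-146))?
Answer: -1/1691 ≈ -0.00059137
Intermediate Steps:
1/((2*(-43))*23 + G(-146)) = 1/((2*(-43))*23 + 287) = 1/(-86*23 + 287) = 1/(-1978 + 287) = 1/(-1691) = -1/1691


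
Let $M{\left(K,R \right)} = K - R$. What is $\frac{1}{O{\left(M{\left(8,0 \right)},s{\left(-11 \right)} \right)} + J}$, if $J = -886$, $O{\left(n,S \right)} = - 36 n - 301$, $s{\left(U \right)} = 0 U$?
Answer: $- \frac{1}{1475} \approx -0.00067797$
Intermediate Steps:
$s{\left(U \right)} = 0$
$O{\left(n,S \right)} = -301 - 36 n$
$\frac{1}{O{\left(M{\left(8,0 \right)},s{\left(-11 \right)} \right)} + J} = \frac{1}{\left(-301 - 36 \left(8 - 0\right)\right) - 886} = \frac{1}{\left(-301 - 36 \left(8 + 0\right)\right) - 886} = \frac{1}{\left(-301 - 288\right) - 886} = \frac{1}{-589 - 886} = \frac{1}{-1475} = - \frac{1}{1475}$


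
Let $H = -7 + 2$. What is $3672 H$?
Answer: $-18360$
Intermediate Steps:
$H = -5$
$3672 H = 3672 \left(-5\right) = -18360$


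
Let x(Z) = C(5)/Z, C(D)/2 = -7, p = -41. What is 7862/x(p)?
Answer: 161171/7 ≈ 23024.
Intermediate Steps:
C(D) = -14 (C(D) = 2*(-7) = -14)
x(Z) = -14/Z
7862/x(p) = 7862/((-14/(-41))) = 7862/((-14*(-1/41))) = 7862/(14/41) = 7862*(41/14) = 161171/7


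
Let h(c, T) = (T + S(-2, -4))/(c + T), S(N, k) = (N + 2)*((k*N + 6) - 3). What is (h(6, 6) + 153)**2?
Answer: 94249/4 ≈ 23562.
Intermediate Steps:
S(N, k) = (2 + N)*(3 + N*k) (S(N, k) = (2 + N)*((N*k + 6) - 3) = (2 + N)*((6 + N*k) - 3) = (2 + N)*(3 + N*k))
h(c, T) = T/(T + c) (h(c, T) = (T + (6 + 3*(-2) - 4*(-2)**2 + 2*(-2)*(-4)))/(c + T) = (T + (6 - 6 - 4*4 + 16))/(T + c) = (T + (6 - 6 - 16 + 16))/(T + c) = (T + 0)/(T + c) = T/(T + c))
(h(6, 6) + 153)**2 = (6/(6 + 6) + 153)**2 = (6/12 + 153)**2 = (6*(1/12) + 153)**2 = (1/2 + 153)**2 = (307/2)**2 = 94249/4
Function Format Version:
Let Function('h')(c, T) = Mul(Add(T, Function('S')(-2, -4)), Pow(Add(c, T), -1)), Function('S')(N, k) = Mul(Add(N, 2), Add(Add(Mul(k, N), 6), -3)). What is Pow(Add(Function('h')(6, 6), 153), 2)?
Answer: Rational(94249, 4) ≈ 23562.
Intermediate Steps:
Function('S')(N, k) = Mul(Add(2, N), Add(3, Mul(N, k))) (Function('S')(N, k) = Mul(Add(2, N), Add(Add(Mul(N, k), 6), -3)) = Mul(Add(2, N), Add(Add(6, Mul(N, k)), -3)) = Mul(Add(2, N), Add(3, Mul(N, k))))
Function('h')(c, T) = Mul(T, Pow(Add(T, c), -1)) (Function('h')(c, T) = Mul(Add(T, Add(6, Mul(3, -2), Mul(-4, Pow(-2, 2)), Mul(2, -2, -4))), Pow(Add(c, T), -1)) = Mul(Add(T, Add(6, -6, Mul(-4, 4), 16)), Pow(Add(T, c), -1)) = Mul(Add(T, Add(6, -6, -16, 16)), Pow(Add(T, c), -1)) = Mul(Add(T, 0), Pow(Add(T, c), -1)) = Mul(T, Pow(Add(T, c), -1)))
Pow(Add(Function('h')(6, 6), 153), 2) = Pow(Add(Mul(6, Pow(Add(6, 6), -1)), 153), 2) = Pow(Add(Mul(6, Pow(12, -1)), 153), 2) = Pow(Add(Mul(6, Rational(1, 12)), 153), 2) = Pow(Add(Rational(1, 2), 153), 2) = Pow(Rational(307, 2), 2) = Rational(94249, 4)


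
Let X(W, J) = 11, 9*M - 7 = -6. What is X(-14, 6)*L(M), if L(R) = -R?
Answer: -11/9 ≈ -1.2222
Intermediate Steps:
M = ⅑ (M = 7/9 + (⅑)*(-6) = 7/9 - ⅔ = ⅑ ≈ 0.11111)
X(-14, 6)*L(M) = 11*(-1*⅑) = 11*(-⅑) = -11/9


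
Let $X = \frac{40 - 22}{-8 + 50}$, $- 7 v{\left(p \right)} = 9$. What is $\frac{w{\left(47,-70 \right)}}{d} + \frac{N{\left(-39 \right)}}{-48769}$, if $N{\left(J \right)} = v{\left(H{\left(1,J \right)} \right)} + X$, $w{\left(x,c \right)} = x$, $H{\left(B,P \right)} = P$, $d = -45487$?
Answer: $- \frac{15772079}{15528488521} \approx -0.0010157$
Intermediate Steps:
$v{\left(p \right)} = - \frac{9}{7}$ ($v{\left(p \right)} = \left(- \frac{1}{7}\right) 9 = - \frac{9}{7}$)
$X = \frac{3}{7}$ ($X = \frac{18}{42} = 18 \cdot \frac{1}{42} = \frac{3}{7} \approx 0.42857$)
$N{\left(J \right)} = - \frac{6}{7}$ ($N{\left(J \right)} = - \frac{9}{7} + \frac{3}{7} = - \frac{6}{7}$)
$\frac{w{\left(47,-70 \right)}}{d} + \frac{N{\left(-39 \right)}}{-48769} = \frac{47}{-45487} - \frac{6}{7 \left(-48769\right)} = 47 \left(- \frac{1}{45487}\right) - - \frac{6}{341383} = - \frac{47}{45487} + \frac{6}{341383} = - \frac{15772079}{15528488521}$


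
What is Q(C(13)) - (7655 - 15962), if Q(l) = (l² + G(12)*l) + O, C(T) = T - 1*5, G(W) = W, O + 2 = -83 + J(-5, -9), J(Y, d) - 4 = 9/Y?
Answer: 41921/5 ≈ 8384.2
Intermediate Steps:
J(Y, d) = 4 + 9/Y
O = -414/5 (O = -2 + (-83 + (4 + 9/(-5))) = -2 + (-83 + (4 + 9*(-⅕))) = -2 + (-83 + (4 - 9/5)) = -2 + (-83 + 11/5) = -2 - 404/5 = -414/5 ≈ -82.800)
C(T) = -5 + T (C(T) = T - 5 = -5 + T)
Q(l) = -414/5 + l² + 12*l (Q(l) = (l² + 12*l) - 414/5 = -414/5 + l² + 12*l)
Q(C(13)) - (7655 - 15962) = (-414/5 + (-5 + 13)² + 12*(-5 + 13)) - (7655 - 15962) = (-414/5 + 8² + 12*8) - 1*(-8307) = (-414/5 + 64 + 96) + 8307 = 386/5 + 8307 = 41921/5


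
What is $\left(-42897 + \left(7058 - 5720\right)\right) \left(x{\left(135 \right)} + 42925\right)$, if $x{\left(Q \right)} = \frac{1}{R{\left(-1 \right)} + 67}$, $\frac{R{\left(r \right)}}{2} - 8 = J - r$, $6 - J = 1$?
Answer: $- \frac{169472448684}{95} \approx -1.7839 \cdot 10^{9}$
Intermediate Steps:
$J = 5$ ($J = 6 - 1 = 5$)
$R{\left(r \right)} = 26 - 2 r$ ($R{\left(r \right)} = 16 + 2 \left(5 - r\right) = 16 - \left(-10 + 2 r\right) = 26 - 2 r$)
$x{\left(Q \right)} = \frac{1}{95}$ ($x{\left(Q \right)} = \frac{1}{\left(26 - -2\right) + 67} = \frac{1}{\left(26 + 2\right) + 67} = \frac{1}{28 + 67} = \frac{1}{95}$)
$\left(-42897 + \left(7058 - 5720\right)\right) \left(x{\left(135 \right)} + 42925\right) = \left(-42897 + \left(7058 - 5720\right)\right) \left(\frac{1}{95} + 42925\right) = \left(-42897 + \left(7058 - 5720\right)\right) \frac{4077876}{95} = \left(-42897 + 1338\right) \frac{4077876}{95} = \left(-41559\right) \frac{4077876}{95} = - \frac{169472448684}{95}$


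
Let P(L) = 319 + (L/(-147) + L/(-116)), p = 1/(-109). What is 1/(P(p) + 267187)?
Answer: 1858668/497204842271 ≈ 3.7382e-6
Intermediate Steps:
p = -1/109 ≈ -0.0091743
P(L) = 319 - 263*L/17052 (P(L) = 319 + (L*(-1/147) + L*(-1/116)) = 319 + (-L/147 - L/116) = 319 - 263*L/17052)
1/(P(p) + 267187) = 1/((319 - 263/17052*(-1/109)) + 267187) = 1/((319 + 263/1858668) + 267187) = 1/(592915355/1858668 + 267187) = 1/(497204842271/1858668) = 1858668/497204842271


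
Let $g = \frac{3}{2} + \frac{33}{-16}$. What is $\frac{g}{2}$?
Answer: $- \frac{9}{32} \approx -0.28125$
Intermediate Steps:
$g = - \frac{9}{16}$ ($g = 3 \cdot \frac{1}{2} + 33 \left(- \frac{1}{16}\right) = \frac{3}{2} - \frac{33}{16} = - \frac{9}{16} \approx -0.5625$)
$\frac{g}{2} = \frac{1}{2} \left(- \frac{9}{16}\right) = - \frac{9}{32}$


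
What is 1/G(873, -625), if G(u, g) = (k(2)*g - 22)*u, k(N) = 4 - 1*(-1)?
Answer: -1/2747331 ≈ -3.6399e-7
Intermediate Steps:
k(N) = 5 (k(N) = 4 + 1 = 5)
G(u, g) = u*(-22 + 5*g) (G(u, g) = (5*g - 22)*u = (-22 + 5*g)*u = u*(-22 + 5*g))
1/G(873, -625) = 1/(873*(-22 + 5*(-625))) = 1/(873*(-22 - 3125)) = 1/(873*(-3147)) = 1/(-2747331) = -1/2747331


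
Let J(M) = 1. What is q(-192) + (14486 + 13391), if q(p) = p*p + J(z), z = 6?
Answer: 64742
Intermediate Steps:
q(p) = 1 + p**2 (q(p) = p*p + 1 = p**2 + 1 = 1 + p**2)
q(-192) + (14486 + 13391) = (1 + (-192)**2) + (14486 + 13391) = (1 + 36864) + 27877 = 36865 + 27877 = 64742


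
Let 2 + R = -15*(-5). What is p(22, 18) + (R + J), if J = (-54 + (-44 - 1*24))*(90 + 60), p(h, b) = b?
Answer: -18209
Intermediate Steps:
J = -18300 (J = (-54 + (-44 - 24))*150 = (-54 - 68)*150 = -122*150 = -18300)
R = 73 (R = -2 - 15*(-5) = -2 + 75 = 73)
p(22, 18) + (R + J) = 18 + (73 - 18300) = 18 - 18227 = -18209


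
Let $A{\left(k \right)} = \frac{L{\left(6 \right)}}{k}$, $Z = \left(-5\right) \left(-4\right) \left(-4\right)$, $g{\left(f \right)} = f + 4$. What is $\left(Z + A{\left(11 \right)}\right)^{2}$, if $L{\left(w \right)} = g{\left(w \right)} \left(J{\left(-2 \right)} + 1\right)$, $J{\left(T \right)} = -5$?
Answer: $\frac{846400}{121} \approx 6995.0$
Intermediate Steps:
$g{\left(f \right)} = 4 + f$
$L{\left(w \right)} = -16 - 4 w$ ($L{\left(w \right)} = \left(4 + w\right) \left(-5 + 1\right) = \left(4 + w\right) \left(-4\right) = -16 - 4 w$)
$Z = -80$ ($Z = 20 \left(-4\right) = -80$)
$A{\left(k \right)} = - \frac{40}{k}$ ($A{\left(k \right)} = \frac{-16 - 24}{k} = - \frac{40}{k}$)
$\left(Z + A{\left(11 \right)}\right)^{2} = \left(-80 - \frac{40}{11}\right)^{2} = \left(- \frac{920}{11}\right)^{2} = \frac{846400}{121}$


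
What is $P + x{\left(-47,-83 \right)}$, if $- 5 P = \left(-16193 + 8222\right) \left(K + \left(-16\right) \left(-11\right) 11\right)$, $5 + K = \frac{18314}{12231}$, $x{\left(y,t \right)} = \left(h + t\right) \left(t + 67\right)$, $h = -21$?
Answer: $\frac{12567153803}{4077} \approx 3.0825 \cdot 10^{6}$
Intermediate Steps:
$x{\left(y,t \right)} = \left(-21 + t\right) \left(67 + t\right)$ ($x{\left(y,t \right)} = \left(-21 + t\right) \left(t + 67\right) = \left(-21 + t\right) \left(67 + t\right)$)
$K = - \frac{42841}{12231}$ ($K = -5 + \frac{18314}{12231} = - \frac{42841}{12231} \approx -3.5027$)
$P = \frac{12560369675}{4077}$ ($P = - \frac{\left(-16193 + 8222\right) \left(- \frac{42841}{12231} + \left(-16\right) \left(-11\right) 11\right)}{5} = - \frac{\left(-7971\right) \left(- \frac{42841}{12231} + 176 \cdot 11\right)}{5} = - \frac{\left(-7971\right) \left(- \frac{42841}{12231} + 1936\right)}{5} = - \frac{\left(-7971\right) \frac{23636375}{12231}}{5} = \left(- \frac{1}{5}\right) \left(- \frac{62801848375}{4077}\right) = \frac{12560369675}{4077} \approx 3.0808 \cdot 10^{6}$)
$P + x{\left(-47,-83 \right)} = \frac{12560369675}{4077} + \left(-1407 + \left(-83\right)^{2} + 46 \left(-83\right)\right) = \frac{12560369675}{4077} - -1664 = \frac{12560369675}{4077} + 1664 = \frac{12567153803}{4077}$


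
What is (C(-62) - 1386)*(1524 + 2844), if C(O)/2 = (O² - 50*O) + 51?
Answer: 55054272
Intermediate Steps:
C(O) = 102 - 100*O + 2*O² (C(O) = 2*((O² - 50*O) + 51) = 2*(51 + O² - 50*O) = 102 - 100*O + 2*O²)
(C(-62) - 1386)*(1524 + 2844) = ((102 - 100*(-62) + 2*(-62)²) - 1386)*(1524 + 2844) = ((102 + 6200 + 2*3844) - 1386)*4368 = ((102 + 6200 + 7688) - 1386)*4368 = (13990 - 1386)*4368 = 12604*4368 = 55054272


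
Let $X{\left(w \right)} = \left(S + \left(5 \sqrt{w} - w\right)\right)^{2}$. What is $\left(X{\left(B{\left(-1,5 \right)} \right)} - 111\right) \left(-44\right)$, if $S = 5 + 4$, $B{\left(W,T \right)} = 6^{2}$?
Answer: $4488$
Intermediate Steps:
$B{\left(W,T \right)} = 36$
$S = 9$
$X{\left(w \right)} = \left(9 - w + 5 \sqrt{w}\right)^{2}$ ($X{\left(w \right)} = \left(9 + \left(5 \sqrt{w} - w\right)\right)^{2} = \left(9 + \left(- w + 5 \sqrt{w}\right)\right)^{2} = \left(9 - w + 5 \sqrt{w}\right)^{2}$)
$\left(X{\left(B{\left(-1,5 \right)} \right)} - 111\right) \left(-44\right) = \left(\left(9 - 36 + 5 \sqrt{36}\right)^{2} - 111\right) \left(-44\right) = \left(\left(9 - 36 + 5 \cdot 6\right)^{2} - 111\right) \left(-44\right) = \left(\left(9 - 36 + 30\right)^{2} - 111\right) \left(-44\right) = \left(3^{2} - 111\right) \left(-44\right) = \left(9 - 111\right) \left(-44\right) = \left(-102\right) \left(-44\right) = 4488$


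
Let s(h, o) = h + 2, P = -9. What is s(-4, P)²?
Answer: 4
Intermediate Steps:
s(h, o) = 2 + h
s(-4, P)² = (2 - 4)² = (-2)² = 4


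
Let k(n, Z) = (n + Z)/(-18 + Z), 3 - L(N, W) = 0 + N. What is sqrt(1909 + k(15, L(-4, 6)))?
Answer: sqrt(1907) ≈ 43.669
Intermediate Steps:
L(N, W) = 3 - N (L(N, W) = 3 - (0 + N) = 3 - N)
k(n, Z) = (Z + n)/(-18 + Z)
sqrt(1909 + k(15, L(-4, 6))) = sqrt(1909 + ((3 - 1*(-4)) + 15)/(-18 + (3 - 1*(-4)))) = sqrt(1909 + ((3 + 4) + 15)/(-18 + (3 + 4))) = sqrt(1909 + (7 + 15)/(-18 + 7)) = sqrt(1909 + 22/(-11)) = sqrt(1909 - 1/11*22) = sqrt(1909 - 2) = sqrt(1907)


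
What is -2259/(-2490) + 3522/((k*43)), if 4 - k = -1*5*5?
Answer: 3862251/1035010 ≈ 3.7316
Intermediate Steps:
k = 29 (k = 4 - (-1*5)*5 = 4 - (-5)*5 = 4 - 1*(-25) = 4 + 25 = 29)
-2259/(-2490) + 3522/((k*43)) = -2259/(-2490) + 3522/((29*43)) = -2259*(-1/2490) + 3522/1247 = 753/830 + 3522*(1/1247) = 753/830 + 3522/1247 = 3862251/1035010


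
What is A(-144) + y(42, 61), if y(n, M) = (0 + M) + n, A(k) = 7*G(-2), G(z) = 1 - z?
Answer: 124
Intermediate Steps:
A(k) = 21 (A(k) = 7*(1 - 1*(-2)) = 7*(1 + 2) = 7*3 = 21)
y(n, M) = M + n
A(-144) + y(42, 61) = 21 + (61 + 42) = 21 + 103 = 124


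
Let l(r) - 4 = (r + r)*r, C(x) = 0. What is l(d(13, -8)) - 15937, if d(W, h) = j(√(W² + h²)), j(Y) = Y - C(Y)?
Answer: -15467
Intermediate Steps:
j(Y) = Y (j(Y) = Y - 1*0 = Y + 0 = Y)
d(W, h) = √(W² + h²)
l(r) = 4 + 2*r² (l(r) = 4 + (r + r)*r = 4 + (2*r)*r = 4 + 2*r²)
l(d(13, -8)) - 15937 = (4 + 2*(√(13² + (-8)²))²) - 15937 = (4 + 2*(√(169 + 64))²) - 15937 = (4 + 2*(√233)²) - 15937 = (4 + 2*233) - 15937 = (4 + 466) - 15937 = 470 - 15937 = -15467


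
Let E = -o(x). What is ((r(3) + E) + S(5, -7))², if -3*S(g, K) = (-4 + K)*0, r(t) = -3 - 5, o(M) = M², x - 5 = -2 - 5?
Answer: 144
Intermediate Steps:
x = -2 (x = 5 + (-2 - 5) = 5 - 7 = -2)
r(t) = -8
E = -4 (E = -1*(-2)² = -1*4 = -4)
S(g, K) = 0 (S(g, K) = -(-4 + K)*0/3 = -⅓*0 = 0)
((r(3) + E) + S(5, -7))² = ((-8 - 4) + 0)² = (-12 + 0)² = (-12)² = 144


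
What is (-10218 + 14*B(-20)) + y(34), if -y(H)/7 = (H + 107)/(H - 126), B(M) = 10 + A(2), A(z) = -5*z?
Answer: -939069/92 ≈ -10207.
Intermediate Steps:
B(M) = 0 (B(M) = 10 - 5*2 = 10 - 10 = 0)
y(H) = -7*(107 + H)/(-126 + H) (y(H) = -7*(H + 107)/(H - 126) = -7*(107 + H)/(-126 + H))
(-10218 + 14*B(-20)) + y(34) = (-10218 + 14*0) + 7*(-107 - 1*34)/(-126 + 34) = (-10218 + 0) + 7*(-107 - 34)/(-92) = -10218 + 7*(-1/92)*(-141) = -10218 + 987/92 = -939069/92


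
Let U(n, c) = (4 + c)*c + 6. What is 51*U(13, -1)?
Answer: 153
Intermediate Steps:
U(n, c) = 6 + c*(4 + c) (U(n, c) = c*(4 + c) + 6 = 6 + c*(4 + c))
51*U(13, -1) = 51*(6 + (-1)² + 4*(-1)) = 51*(6 + 1 - 4) = 51*3 = 153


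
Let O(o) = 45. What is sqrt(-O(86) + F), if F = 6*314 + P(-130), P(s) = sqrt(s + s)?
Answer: sqrt(1839 + 2*I*sqrt(65)) ≈ 42.884 + 0.188*I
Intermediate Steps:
P(s) = sqrt(2)*sqrt(s) (P(s) = sqrt(2*s) = sqrt(2)*sqrt(s))
F = 1884 + 2*I*sqrt(65) (F = 6*314 + sqrt(2)*sqrt(-130) = 1884 + sqrt(2)*(I*sqrt(130)) = 1884 + 2*I*sqrt(65) ≈ 1884.0 + 16.125*I)
sqrt(-O(86) + F) = sqrt(-1*45 + (1884 + 2*I*sqrt(65))) = sqrt(-45 + (1884 + 2*I*sqrt(65))) = sqrt(1839 + 2*I*sqrt(65))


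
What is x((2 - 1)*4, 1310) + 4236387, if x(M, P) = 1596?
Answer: 4237983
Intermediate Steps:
x((2 - 1)*4, 1310) + 4236387 = 1596 + 4236387 = 4237983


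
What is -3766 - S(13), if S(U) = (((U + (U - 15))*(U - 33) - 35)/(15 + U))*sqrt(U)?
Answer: -3766 + 255*sqrt(13)/28 ≈ -3733.2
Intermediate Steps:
S(U) = sqrt(U)*(-35 + (-33 + U)*(-15 + 2*U))/(15 + U) (S(U) = (((U + (-15 + U))*(-33 + U) - 35)/(15 + U))*sqrt(U) = (((-15 + 2*U)*(-33 + U) - 35)/(15 + U))*sqrt(U) = (((-33 + U)*(-15 + 2*U) - 35)/(15 + U))*sqrt(U) = ((-35 + (-33 + U)*(-15 + 2*U))/(15 + U))*sqrt(U) = sqrt(U)*(-35 + (-33 + U)*(-15 + 2*U))/(15 + U))
-3766 - S(13) = -3766 - sqrt(13)*(460 - 81*13 + 2*13**2)/(15 + 13) = -3766 - sqrt(13)*(460 - 1053 + 2*169)/28 = -3766 - sqrt(13)*(460 - 1053 + 338)/28 = -3766 - sqrt(13)*(-255)/28 = -3766 - (-255)*sqrt(13)/28 = -3766 + 255*sqrt(13)/28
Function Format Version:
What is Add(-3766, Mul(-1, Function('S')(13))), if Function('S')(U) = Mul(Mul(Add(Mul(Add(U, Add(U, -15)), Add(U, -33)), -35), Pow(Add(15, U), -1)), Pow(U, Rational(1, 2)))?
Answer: Add(-3766, Mul(Rational(255, 28), Pow(13, Rational(1, 2)))) ≈ -3733.2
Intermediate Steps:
Function('S')(U) = Mul(Pow(U, Rational(1, 2)), Pow(Add(15, U), -1), Add(-35, Mul(Add(-33, U), Add(-15, Mul(2, U))))) (Function('S')(U) = Mul(Mul(Add(Mul(Add(U, Add(-15, U)), Add(-33, U)), -35), Pow(Add(15, U), -1)), Pow(U, Rational(1, 2))) = Mul(Mul(Add(Mul(Add(-15, Mul(2, U)), Add(-33, U)), -35), Pow(Add(15, U), -1)), Pow(U, Rational(1, 2))) = Mul(Mul(Add(Mul(Add(-33, U), Add(-15, Mul(2, U))), -35), Pow(Add(15, U), -1)), Pow(U, Rational(1, 2))) = Mul(Mul(Add(-35, Mul(Add(-33, U), Add(-15, Mul(2, U)))), Pow(Add(15, U), -1)), Pow(U, Rational(1, 2))) = Mul(Mul(Pow(Add(15, U), -1), Add(-35, Mul(Add(-33, U), Add(-15, Mul(2, U))))), Pow(U, Rational(1, 2))) = Mul(Pow(U, Rational(1, 2)), Pow(Add(15, U), -1), Add(-35, Mul(Add(-33, U), Add(-15, Mul(2, U))))))
Add(-3766, Mul(-1, Function('S')(13))) = Add(-3766, Mul(-1, Mul(Pow(13, Rational(1, 2)), Pow(Add(15, 13), -1), Add(460, Mul(-81, 13), Mul(2, Pow(13, 2)))))) = Add(-3766, Mul(-1, Mul(Pow(13, Rational(1, 2)), Pow(28, -1), Add(460, -1053, Mul(2, 169))))) = Add(-3766, Mul(-1, Mul(Pow(13, Rational(1, 2)), Rational(1, 28), Add(460, -1053, 338)))) = Add(-3766, Mul(-1, Mul(Pow(13, Rational(1, 2)), Rational(1, 28), -255))) = Add(-3766, Mul(-1, Mul(Rational(-255, 28), Pow(13, Rational(1, 2))))) = Add(-3766, Mul(Rational(255, 28), Pow(13, Rational(1, 2))))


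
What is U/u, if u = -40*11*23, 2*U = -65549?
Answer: 5959/1840 ≈ 3.2386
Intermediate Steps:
U = -65549/2 (U = (½)*(-65549) = -65549/2 ≈ -32775.)
u = -10120 (u = -440*23 = -10120)
U/u = -65549/2/(-10120) = -65549/2*(-1/10120) = 5959/1840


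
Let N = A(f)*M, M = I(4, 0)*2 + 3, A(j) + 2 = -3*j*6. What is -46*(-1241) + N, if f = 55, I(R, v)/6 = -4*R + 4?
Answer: 196958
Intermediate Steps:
I(R, v) = 24 - 24*R (I(R, v) = 6*(-4*R + 4) = 6*(4 - 4*R) = 24 - 24*R)
A(j) = -2 - 18*j (A(j) = -2 - 3*j*6 = -2 - 18*j)
M = -141 (M = (24 - 24*4)*2 + 3 = (24 - 96)*2 + 3 = -72*2 + 3 = -144 + 3 = -141)
N = 139872 (N = (-2 - 18*55)*(-141) = (-2 - 990)*(-141) = -992*(-141) = 139872)
-46*(-1241) + N = -46*(-1241) + 139872 = 57086 + 139872 = 196958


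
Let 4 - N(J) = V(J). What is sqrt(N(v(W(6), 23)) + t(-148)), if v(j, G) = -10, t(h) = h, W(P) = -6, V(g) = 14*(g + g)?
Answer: 2*sqrt(34) ≈ 11.662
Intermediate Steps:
V(g) = 28*g (V(g) = 14*(2*g) = 28*g)
N(J) = 4 - 28*J
sqrt(N(v(W(6), 23)) + t(-148)) = sqrt((4 - 28*(-10)) - 148) = sqrt((4 + 280) - 148) = sqrt(284 - 148) = sqrt(136) = 2*sqrt(34)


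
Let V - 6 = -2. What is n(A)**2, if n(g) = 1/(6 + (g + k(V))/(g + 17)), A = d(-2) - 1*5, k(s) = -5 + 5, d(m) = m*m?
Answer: 256/9025 ≈ 0.028366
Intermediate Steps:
d(m) = m**2
V = 4 (V = 6 - 2 = 4)
k(s) = 0
A = -1 (A = (-2)**2 - 1*5 = 4 - 5 = -1)
n(g) = 1/(6 + g/(17 + g)) (n(g) = 1/(6 + (g + 0)/(g + 17)) = 1/(6 + g/(17 + g)))
n(A)**2 = ((17 - 1)/(102 + 7*(-1)))**2 = (16/(102 - 7))**2 = (16/95)**2 = 256/9025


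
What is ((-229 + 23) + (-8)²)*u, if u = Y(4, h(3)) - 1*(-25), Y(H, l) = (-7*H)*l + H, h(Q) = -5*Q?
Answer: -63758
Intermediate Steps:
Y(H, l) = H - 7*H*l (Y(H, l) = -7*H*l + H = H - 7*H*l)
u = 449 (u = 4*(1 - (-35)*3) - 1*(-25) = 4*(1 - 7*(-15)) + 25 = 4*(1 + 105) + 25 = 4*106 + 25 = 424 + 25 = 449)
((-229 + 23) + (-8)²)*u = ((-229 + 23) + (-8)²)*449 = (-206 + 64)*449 = -142*449 = -63758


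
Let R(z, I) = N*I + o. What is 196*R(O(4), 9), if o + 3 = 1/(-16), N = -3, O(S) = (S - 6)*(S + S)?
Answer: -23569/4 ≈ -5892.3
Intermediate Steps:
O(S) = 2*S*(-6 + S) (O(S) = (-6 + S)*(2*S) = 2*S*(-6 + S))
o = -49/16 (o = -3 + 1/(-16) = -3 - 1/16 = -49/16 ≈ -3.0625)
R(z, I) = -49/16 - 3*I (R(z, I) = -3*I - 49/16 = -49/16 - 3*I)
196*R(O(4), 9) = 196*(-49/16 - 3*9) = 196*(-49/16 - 27) = 196*(-481/16) = -23569/4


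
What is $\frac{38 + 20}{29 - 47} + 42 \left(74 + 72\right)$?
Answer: $\frac{55159}{9} \approx 6128.8$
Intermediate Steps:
$\frac{38 + 20}{29 - 47} + 42 \left(74 + 72\right) = \frac{58}{-18} + 42 \cdot 146 = 58 \left(- \frac{1}{18}\right) + 6132 = - \frac{29}{9} + 6132 = \frac{55159}{9}$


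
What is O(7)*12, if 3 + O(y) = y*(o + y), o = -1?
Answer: 468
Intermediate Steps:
O(y) = -3 + y*(-1 + y)
O(7)*12 = (-3 + 7**2 - 1*7)*12 = (-3 + 49 - 7)*12 = 39*12 = 468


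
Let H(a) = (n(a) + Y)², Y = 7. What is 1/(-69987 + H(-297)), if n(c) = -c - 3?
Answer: 1/20614 ≈ 4.8511e-5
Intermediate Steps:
n(c) = -3 - c
H(a) = (4 - a)² (H(a) = ((-3 - a) + 7)² = (4 - a)²)
1/(-69987 + H(-297)) = 1/(-69987 + (-4 - 297)²) = 1/(-69987 + (-301)²) = 1/(-69987 + 90601) = 1/20614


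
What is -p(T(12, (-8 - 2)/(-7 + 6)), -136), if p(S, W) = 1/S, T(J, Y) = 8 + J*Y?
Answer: -1/128 ≈ -0.0078125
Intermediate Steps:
-p(T(12, (-8 - 2)/(-7 + 6)), -136) = -1/(8 + 12*((-8 - 2)/(-7 + 6))) = -1/(8 + 12*(-10/(-1))) = -1/(8 + 12*(-10*(-1))) = -1/(8 + 12*10) = -1/(8 + 120) = -1/128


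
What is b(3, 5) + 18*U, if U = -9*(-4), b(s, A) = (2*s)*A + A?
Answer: 683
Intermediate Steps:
b(s, A) = A + 2*A*s (b(s, A) = 2*A*s + A = A + 2*A*s)
U = 36
b(3, 5) + 18*U = 5*(1 + 2*3) + 18*36 = 5*(1 + 6) + 648 = 5*7 + 648 = 35 + 648 = 683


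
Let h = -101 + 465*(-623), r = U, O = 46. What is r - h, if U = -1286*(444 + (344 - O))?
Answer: -664416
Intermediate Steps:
U = -954212 (U = -1286*(444 + (344 - 1*46)) = -1286*(444 + (344 - 46)) = -1286*(444 + 298) = -1286*742 = -954212)
r = -954212
h = -289796 (h = -101 - 289695 = -289796)
r - h = -954212 - 1*(-289796) = -954212 + 289796 = -664416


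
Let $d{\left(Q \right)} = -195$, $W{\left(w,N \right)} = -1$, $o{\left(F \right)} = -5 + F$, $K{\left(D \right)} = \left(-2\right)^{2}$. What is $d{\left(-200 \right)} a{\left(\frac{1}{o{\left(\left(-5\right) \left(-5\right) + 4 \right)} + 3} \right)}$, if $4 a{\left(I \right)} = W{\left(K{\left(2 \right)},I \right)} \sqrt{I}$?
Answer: $\frac{65 \sqrt{3}}{12} \approx 9.3819$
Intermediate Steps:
$K{\left(D \right)} = 4$
$a{\left(I \right)} = - \frac{\sqrt{I}}{4}$ ($a{\left(I \right)} = \frac{\left(-1\right) \sqrt{I}}{4} = - \frac{\sqrt{I}}{4}$)
$d{\left(-200 \right)} a{\left(\frac{1}{o{\left(\left(-5\right) \left(-5\right) + 4 \right)} + 3} \right)} = - 195 \left(- \frac{\sqrt{\frac{1}{\left(-5 + \left(\left(-5\right) \left(-5\right) + 4\right)\right) + 3}}}{4}\right) = - 195 \left(- \frac{\sqrt{\frac{1}{\left(-5 + \left(25 + 4\right)\right) + 3}}}{4}\right) = - 195 \left(- \frac{\sqrt{\frac{1}{\left(-5 + 29\right) + 3}}}{4}\right) = - 195 \left(- \frac{\sqrt{\frac{1}{24 + 3}}}{4}\right) = - 195 \left(- \frac{\sqrt{\frac{1}{27}}}{4}\right) = - 195 \left(- \frac{1}{4 \cdot 3 \sqrt{3}}\right) = - 195 \left(- \frac{\frac{1}{9} \sqrt{3}}{4}\right) = - 195 \left(- \frac{\sqrt{3}}{36}\right) = \frac{65 \sqrt{3}}{12}$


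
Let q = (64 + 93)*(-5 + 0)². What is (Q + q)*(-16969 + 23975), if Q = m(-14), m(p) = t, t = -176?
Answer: 26265494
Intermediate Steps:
q = 3925 (q = 157*(-5)² = 157*25 = 3925)
m(p) = -176
Q = -176
(Q + q)*(-16969 + 23975) = (-176 + 3925)*(-16969 + 23975) = 3749*7006 = 26265494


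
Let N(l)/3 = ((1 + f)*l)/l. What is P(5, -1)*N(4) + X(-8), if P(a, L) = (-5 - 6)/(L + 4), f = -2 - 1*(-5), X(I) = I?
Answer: -52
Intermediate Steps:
f = 3 (f = -2 + 5 = 3)
N(l) = 12 (N(l) = 3*(((1 + 3)*l)/l) = 3*((4*l)/l) = 3*4 = 12)
P(a, L) = -11/(4 + L)
P(5, -1)*N(4) + X(-8) = -11/(4 - 1)*12 - 8 = -11/3*12 - 8 = -44 - 8 = -52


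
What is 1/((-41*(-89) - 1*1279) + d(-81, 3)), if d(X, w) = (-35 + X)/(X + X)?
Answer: 81/192028 ≈ 0.00042181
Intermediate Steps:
d(X, w) = (-35 + X)/(2*X) (d(X, w) = (-35 + X)/((2*X)) = (-35 + X)*(1/(2*X)) = (-35 + X)/(2*X))
1/((-41*(-89) - 1*1279) + d(-81, 3)) = 1/((-41*(-89) - 1*1279) + (1/2)*(-35 - 81)/(-81)) = 1/((3649 - 1279) + (1/2)*(-1/81)*(-116)) = 1/(2370 + 58/81) = 1/(192028/81) = 81/192028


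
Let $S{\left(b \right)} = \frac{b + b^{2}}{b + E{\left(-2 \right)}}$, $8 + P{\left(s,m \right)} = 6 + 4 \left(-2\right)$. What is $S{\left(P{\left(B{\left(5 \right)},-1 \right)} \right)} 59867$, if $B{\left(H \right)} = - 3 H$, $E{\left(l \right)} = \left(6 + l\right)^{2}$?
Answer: $898005$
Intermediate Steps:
$P{\left(s,m \right)} = -10$ ($P{\left(s,m \right)} = -8 + \left(6 + 4 \left(-2\right)\right) = -8 + \left(6 - 8\right) = -8 - 2 = -10$)
$S{\left(b \right)} = \frac{b + b^{2}}{16 + b}$ ($S{\left(b \right)} = \frac{b + b^{2}}{b + \left(6 - 2\right)^{2}} = \frac{b + b^{2}}{b + 4^{2}} = \frac{b + b^{2}}{b + 16} = \frac{b + b^{2}}{16 + b}$)
$S{\left(P{\left(B{\left(5 \right)},-1 \right)} \right)} 59867 = - \frac{10 \left(1 - 10\right)}{16 - 10} \cdot 59867 = \left(-10\right) \frac{1}{6} \left(-9\right) 59867 = 15 \cdot 59867 = 898005$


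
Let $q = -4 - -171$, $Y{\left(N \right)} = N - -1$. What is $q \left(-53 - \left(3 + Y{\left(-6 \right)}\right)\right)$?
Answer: $-8517$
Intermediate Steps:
$Y{\left(N \right)} = 1 + N$ ($Y{\left(N \right)} = N + 1 = 1 + N$)
$q = 167$ ($q = -4 + 171 = 167$)
$q \left(-53 - \left(3 + Y{\left(-6 \right)}\right)\right) = 167 \left(-53 - -2\right) = 167 \left(-53 + \left(-3 + 5\right)\right) = 167 \left(-53 + 2\right) = 167 \left(-51\right) = -8517$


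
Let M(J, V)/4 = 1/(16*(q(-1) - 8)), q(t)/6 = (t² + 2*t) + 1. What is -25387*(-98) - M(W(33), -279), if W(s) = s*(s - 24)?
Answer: 79613633/32 ≈ 2.4879e+6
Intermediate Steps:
W(s) = s*(-24 + s)
q(t) = 6 + 6*t² + 12*t (q(t) = 6*((t² + 2*t) + 1) = 6*(1 + t² + 2*t) = 6 + 6*t² + 12*t)
M(J, V) = -1/32 (M(J, V) = 4/((16*((6 + 6*(-1)² + 12*(-1)) - 8))) = 4/((16*((6 + 6*1 - 12) - 8))) = 4/((16*((6 + 6 - 12) - 8))) = 4/((16*(0 - 8))) = 4/((16*(-8))) = 4/(-128) = 4*(-1/128) = -1/32)
-25387*(-98) - M(W(33), -279) = -25387*(-98) - 1*(-1/32) = 2487926 + 1/32 = 79613633/32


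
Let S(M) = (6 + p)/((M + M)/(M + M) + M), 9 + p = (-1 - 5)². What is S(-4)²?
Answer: 121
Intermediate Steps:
p = 27 (p = -9 + (-1 - 5)² = -9 + (-6)² = -9 + 36 = 27)
S(M) = 33/(1 + M) (S(M) = (6 + 27)/((M + M)/(M + M) + M) = 33/((2*M)/((2*M)) + M) = 33/((2*M)*(1/(2*M)) + M) = 33/(1 + M))
S(-4)² = (33/(1 - 4))² = (33/(-3))² = (33*(-⅓))² = (-11)² = 121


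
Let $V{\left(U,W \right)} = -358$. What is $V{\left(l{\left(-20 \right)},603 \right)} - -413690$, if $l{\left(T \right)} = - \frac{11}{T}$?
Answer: $413332$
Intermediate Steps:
$V{\left(l{\left(-20 \right)},603 \right)} - -413690 = -358 - -413690 = -358 + 413690 = 413332$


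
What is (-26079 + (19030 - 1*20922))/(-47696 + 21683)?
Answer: 27971/26013 ≈ 1.0753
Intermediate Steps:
(-26079 + (19030 - 1*20922))/(-47696 + 21683) = (-26079 + (19030 - 20922))/(-26013) = (-26079 - 1892)*(-1/26013) = -27971*(-1/26013) = 27971/26013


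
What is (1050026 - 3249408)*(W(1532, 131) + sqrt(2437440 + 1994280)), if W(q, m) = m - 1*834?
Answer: 1546165546 - 4398764*sqrt(1107930) ≈ -3.0839e+9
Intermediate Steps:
W(q, m) = -834 + m (W(q, m) = m - 834 = -834 + m)
(1050026 - 3249408)*(W(1532, 131) + sqrt(2437440 + 1994280)) = (1050026 - 3249408)*((-834 + 131) + sqrt(2437440 + 1994280)) = -2199382*(-703 + sqrt(4431720)) = -2199382*(-703 + 2*sqrt(1107930)) = 1546165546 - 4398764*sqrt(1107930)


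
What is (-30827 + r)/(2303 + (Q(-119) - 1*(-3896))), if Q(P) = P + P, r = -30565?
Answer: -20464/1987 ≈ -10.299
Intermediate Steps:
Q(P) = 2*P
(-30827 + r)/(2303 + (Q(-119) - 1*(-3896))) = (-30827 - 30565)/(2303 + (2*(-119) - 1*(-3896))) = -61392/(2303 + (-238 + 3896)) = -61392/(2303 + 3658) = -61392/5961 = -61392*1/5961 = -20464/1987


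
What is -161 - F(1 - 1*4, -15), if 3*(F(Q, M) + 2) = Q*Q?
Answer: -162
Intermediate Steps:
F(Q, M) = -2 + Q²/3 (F(Q, M) = -2 + (Q*Q)/3 = -2 + Q²/3)
-161 - F(1 - 1*4, -15) = -161 - (-2 + (1 - 1*4)²/3) = -161 - (-2 + (1 - 4)²/3) = -161 - (-2 + (⅓)*(-3)²) = -161 - (-2 + (⅓)*9) = -161 - (-2 + 3) = -161 - 1*1 = -161 - 1 = -162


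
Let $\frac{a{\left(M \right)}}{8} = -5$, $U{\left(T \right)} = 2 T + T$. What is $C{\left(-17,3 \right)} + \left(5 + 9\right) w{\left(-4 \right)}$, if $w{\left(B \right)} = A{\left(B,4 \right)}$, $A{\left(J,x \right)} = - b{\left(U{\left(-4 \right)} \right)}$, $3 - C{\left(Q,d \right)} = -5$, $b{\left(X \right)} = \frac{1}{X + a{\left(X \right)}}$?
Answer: $\frac{215}{26} \approx 8.2692$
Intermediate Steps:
$U{\left(T \right)} = 3 T$
$a{\left(M \right)} = -40$ ($a{\left(M \right)} = 8 \left(-5\right) = -40$)
$b{\left(X \right)} = \frac{1}{-40 + X}$ ($b{\left(X \right)} = \frac{1}{X - 40} = \frac{1}{-40 + X}$)
$C{\left(Q,d \right)} = 8$ ($C{\left(Q,d \right)} = 3 - -5 = 3 + 5 = 8$)
$A{\left(J,x \right)} = \frac{1}{52}$ ($A{\left(J,x \right)} = - \frac{1}{-40 + 3 \left(-4\right)} = - \frac{1}{-40 - 12} = - \frac{1}{-52} = \left(-1\right) \left(- \frac{1}{52}\right) = \frac{1}{52}$)
$w{\left(B \right)} = \frac{1}{52}$
$C{\left(-17,3 \right)} + \left(5 + 9\right) w{\left(-4 \right)} = 8 + \left(5 + 9\right) \frac{1}{52} = 8 + 14 \cdot \frac{1}{52} = 8 + \frac{7}{26} = \frac{215}{26}$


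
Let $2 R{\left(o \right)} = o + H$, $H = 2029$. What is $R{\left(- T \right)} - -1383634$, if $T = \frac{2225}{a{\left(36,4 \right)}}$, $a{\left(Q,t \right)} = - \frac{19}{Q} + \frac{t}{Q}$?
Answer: $\frac{2774637}{2} \approx 1.3873 \cdot 10^{6}$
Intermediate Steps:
$T = -5340$ ($T = \frac{2225}{\frac{1}{36} \left(-19 + 4\right)} = \frac{2225}{\frac{1}{36} \left(-15\right)} = \frac{2225}{- \frac{5}{12}} = 2225 \left(- \frac{12}{5}\right) = -5340$)
$R{\left(o \right)} = \frac{2029}{2} + \frac{o}{2}$ ($R{\left(o \right)} = \frac{o + 2029}{2} = \frac{2029 + o}{2} = \frac{2029}{2} + \frac{o}{2}$)
$R{\left(- T \right)} - -1383634 = \left(\frac{2029}{2} + \frac{\left(-1\right) \left(-5340\right)}{2}\right) - -1383634 = \left(\frac{2029}{2} + \frac{1}{2} \cdot 5340\right) + 1383634 = \left(\frac{2029}{2} + 2670\right) + 1383634 = \frac{7369}{2} + 1383634 = \frac{2774637}{2}$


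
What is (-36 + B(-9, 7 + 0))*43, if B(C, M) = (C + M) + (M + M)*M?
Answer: 2580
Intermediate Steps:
B(C, M) = C + M + 2*M**2 (B(C, M) = (C + M) + (2*M)*M = (C + M) + 2*M**2 = C + M + 2*M**2)
(-36 + B(-9, 7 + 0))*43 = (-36 + (-9 + (7 + 0) + 2*(7 + 0)**2))*43 = (-36 + (-9 + 7 + 2*7**2))*43 = (-36 + (-9 + 7 + 2*49))*43 = (-36 + (-9 + 7 + 98))*43 = (-36 + 96)*43 = 60*43 = 2580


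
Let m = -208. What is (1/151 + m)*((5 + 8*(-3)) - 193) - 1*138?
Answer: 6637446/151 ≈ 43957.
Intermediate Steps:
(1/151 + m)*((5 + 8*(-3)) - 193) - 1*138 = (1/151 - 208)*((5 + 8*(-3)) - 193) - 1*138 = (1/151 - 208)*((5 - 24) - 193) - 138 = -31407*(-19 - 193)/151 - 138 = -31407/151*(-212) - 138 = 6658284/151 - 138 = 6637446/151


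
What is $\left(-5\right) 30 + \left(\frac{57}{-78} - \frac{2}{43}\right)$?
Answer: $- \frac{168569}{1118} \approx -150.78$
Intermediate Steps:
$\left(-5\right) 30 + \left(\frac{57}{-78} - \frac{2}{43}\right) = -150 + \left(57 \left(- \frac{1}{78}\right) - \frac{2}{43}\right) = -150 - \frac{869}{1118} = - \frac{168569}{1118}$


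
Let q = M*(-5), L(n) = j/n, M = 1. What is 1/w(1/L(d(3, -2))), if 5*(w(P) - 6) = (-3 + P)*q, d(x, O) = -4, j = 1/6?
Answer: 1/33 ≈ 0.030303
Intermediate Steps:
j = ⅙ ≈ 0.16667
L(n) = 1/(6*n)
q = -5 (q = 1*(-5) = -5)
w(P) = 9 - P (w(P) = 6 + ((-3 + P)*(-5))/5 = 6 + (15 - 5*P)/5 = 6 + (3 - P) = 9 - P)
1/w(1/L(d(3, -2))) = 1/(9 - 1/((⅙)/(-4))) = 1/(9 - 1/((⅙)*(-¼))) = 1/(9 - 1/(-1/24)) = 1/(9 - 1*(-24)) = 1/(9 + 24) = 1/33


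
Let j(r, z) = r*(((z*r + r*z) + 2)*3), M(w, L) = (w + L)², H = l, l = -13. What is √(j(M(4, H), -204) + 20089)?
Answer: I*√8010089 ≈ 2830.2*I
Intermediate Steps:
H = -13
M(w, L) = (L + w)²
j(r, z) = r*(6 + 6*r*z) (j(r, z) = r*(((r*z + r*z) + 2)*3) = r*((2*r*z + 2)*3) = r*((2 + 2*r*z)*3) = r*(6 + 6*r*z))
√(j(M(4, H), -204) + 20089) = √(6*(-13 + 4)²*(1 + (-13 + 4)²*(-204)) + 20089) = √(6*(-9)²*(1 + (-9)²*(-204)) + 20089) = √(6*81*(1 + 81*(-204)) + 20089) = √(6*81*(1 - 16524) + 20089) = √(6*81*(-16523) + 20089) = √(-8030178 + 20089) = √(-8010089) = I*√8010089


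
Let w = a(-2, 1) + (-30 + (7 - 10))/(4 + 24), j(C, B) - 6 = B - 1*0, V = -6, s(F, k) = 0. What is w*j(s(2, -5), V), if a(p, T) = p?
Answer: 0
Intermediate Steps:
j(C, B) = 6 + B (j(C, B) = 6 + (B - 1*0) = 6 + (B + 0) = 6 + B)
w = -89/28 (w = -2 + (-30 + (7 - 10))/(4 + 24) = -2 + (-30 - 3)/28 = -2 - 33*1/28 = -2 - 33/28 = -89/28 ≈ -3.1786)
w*j(s(2, -5), V) = -89*(6 - 6)/28 = -89/28*0 = 0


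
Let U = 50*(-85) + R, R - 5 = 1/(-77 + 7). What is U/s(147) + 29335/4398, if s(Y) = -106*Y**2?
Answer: 784140830233/117528325740 ≈ 6.6719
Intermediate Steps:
R = 349/70 (R = 5 + 1/(-77 + 7) = 5 + 1/(-70) = 5 - 1/70 = 349/70 ≈ 4.9857)
U = -297151/70 (U = 50*(-85) + 349/70 = -4250 + 349/70 = -297151/70 ≈ -4245.0)
U/s(147) + 29335/4398 = -297151/(70*((-106*147**2))) + 29335/4398 = -297151/(70*((-106*21609))) + 29335*(1/4398) = -297151/70/(-2290554) + 29335/4398 = -297151/70*(-1/2290554) + 29335/4398 = 297151/160338780 + 29335/4398 = 784140830233/117528325740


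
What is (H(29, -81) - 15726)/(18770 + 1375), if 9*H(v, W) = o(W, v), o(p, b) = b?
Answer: -28301/36261 ≈ -0.78048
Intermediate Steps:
H(v, W) = v/9
(H(29, -81) - 15726)/(18770 + 1375) = ((⅑)*29 - 15726)/(18770 + 1375) = (29/9 - 15726)/20145 = -141505/9*1/20145 = -28301/36261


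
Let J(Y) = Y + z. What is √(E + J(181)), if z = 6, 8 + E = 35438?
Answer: √35617 ≈ 188.72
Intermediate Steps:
E = 35430 (E = -8 + 35438 = 35430)
J(Y) = 6 + Y (J(Y) = Y + 6 = 6 + Y)
√(E + J(181)) = √(35430 + (6 + 181)) = √(35430 + 187) = √35617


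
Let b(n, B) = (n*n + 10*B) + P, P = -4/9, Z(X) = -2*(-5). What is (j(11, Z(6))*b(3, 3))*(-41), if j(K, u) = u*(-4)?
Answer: 569080/9 ≈ 63231.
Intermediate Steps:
Z(X) = 10
j(K, u) = -4*u
P = -4/9 (P = -4*⅑ = -4/9 ≈ -0.44444)
b(n, B) = -4/9 + n² + 10*B (b(n, B) = (n*n + 10*B) - 4/9 = (n² + 10*B) - 4/9 = -4/9 + n² + 10*B)
(j(11, Z(6))*b(3, 3))*(-41) = ((-4*10)*(-4/9 + 3² + 10*3))*(-41) = -40*(-4/9 + 9 + 30)*(-41) = -40*347/9*(-41) = -13880/9*(-41) = 569080/9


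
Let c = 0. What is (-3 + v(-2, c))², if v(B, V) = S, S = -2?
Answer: 25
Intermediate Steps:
v(B, V) = -2
(-3 + v(-2, c))² = (-3 - 2)² = (-5)² = 25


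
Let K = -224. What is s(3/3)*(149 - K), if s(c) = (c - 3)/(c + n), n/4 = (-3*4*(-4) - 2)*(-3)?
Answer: 746/551 ≈ 1.3539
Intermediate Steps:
n = -552 (n = 4*((-3*4*(-4) - 2)*(-3)) = 4*((-12*(-4) - 2)*(-3)) = 4*((48 - 2)*(-3)) = 4*(46*(-3)) = 4*(-138) = -552)
s(c) = (-3 + c)/(-552 + c) (s(c) = (c - 3)/(c - 552) = (-3 + c)/(-552 + c))
s(3/3)*(149 - K) = ((-3 + 3/3)/(-552 + 3/3))*(149 - 1*(-224)) = ((-3 + 3*(⅓))/(-552 + 3*(⅓)))*(149 + 224) = ((-3 + 1)/(-552 + 1))*373 = (-2/(-551))*373 = -1/551*(-2)*373 = (2/551)*373 = 746/551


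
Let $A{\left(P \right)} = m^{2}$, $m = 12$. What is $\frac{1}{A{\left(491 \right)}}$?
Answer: $\frac{1}{144} \approx 0.0069444$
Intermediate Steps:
$A{\left(P \right)} = 144$ ($A{\left(P \right)} = 12^{2} = 144$)
$\frac{1}{A{\left(491 \right)}} = \frac{1}{144}$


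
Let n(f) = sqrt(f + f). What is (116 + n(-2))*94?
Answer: 10904 + 188*I ≈ 10904.0 + 188.0*I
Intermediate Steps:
n(f) = sqrt(2)*sqrt(f) (n(f) = sqrt(2*f) = sqrt(2)*sqrt(f))
(116 + n(-2))*94 = (116 + sqrt(2)*sqrt(-2))*94 = (116 + sqrt(2)*(I*sqrt(2)))*94 = (116 + 2*I)*94 = 10904 + 188*I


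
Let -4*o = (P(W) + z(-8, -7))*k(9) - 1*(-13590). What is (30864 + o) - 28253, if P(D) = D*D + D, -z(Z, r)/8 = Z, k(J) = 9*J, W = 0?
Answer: -4165/2 ≈ -2082.5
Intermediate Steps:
z(Z, r) = -8*Z
P(D) = D + D² (P(D) = D² + D = D + D²)
o = -9387/2 (o = -((0*(1 + 0) - 8*(-8))*(9*9) - 1*(-13590))/4 = -((0*1 + 64)*81 + 13590)/4 = -((0 + 64)*81 + 13590)/4 = -(64*81 + 13590)/4 = -(5184 + 13590)/4 = -¼*18774 = -9387/2 ≈ -4693.5)
(30864 + o) - 28253 = (30864 - 9387/2) - 28253 = 52341/2 - 28253 = -4165/2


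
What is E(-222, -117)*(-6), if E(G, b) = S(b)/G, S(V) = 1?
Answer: 1/37 ≈ 0.027027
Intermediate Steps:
E(G, b) = 1/G
E(-222, -117)*(-6) = -6/(-222) = -1/222*(-6) = 1/37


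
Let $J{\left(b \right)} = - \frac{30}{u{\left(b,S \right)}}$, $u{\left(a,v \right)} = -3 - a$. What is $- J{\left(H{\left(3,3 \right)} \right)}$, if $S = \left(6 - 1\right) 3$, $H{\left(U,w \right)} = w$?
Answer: $-5$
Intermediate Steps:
$S = 15$ ($S = 5 \cdot 3 = 15$)
$J{\left(b \right)} = - \frac{30}{-3 - b}$
$- J{\left(H{\left(3,3 \right)} \right)} = - \frac{30}{3 + 3} = - \frac{30}{6} = \left(-1\right) 5 = -5$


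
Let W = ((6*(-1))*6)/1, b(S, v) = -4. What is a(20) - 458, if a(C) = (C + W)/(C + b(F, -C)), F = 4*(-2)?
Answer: -459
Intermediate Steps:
F = -8
W = -36 (W = -6*6*1 = -36*1 = -36)
a(C) = (-36 + C)/(-4 + C) (a(C) = (C - 36)/(C - 4) = (-36 + C)/(-4 + C))
a(20) - 458 = (-36 + 20)/(-4 + 20) - 458 = -16/16 - 458 = (1/16)*(-16) - 458 = -1 - 458 = -459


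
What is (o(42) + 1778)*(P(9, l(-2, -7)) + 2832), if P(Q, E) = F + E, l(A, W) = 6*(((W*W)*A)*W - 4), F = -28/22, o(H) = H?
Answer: 138593000/11 ≈ 1.2599e+7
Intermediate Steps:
F = -14/11 (F = -28*1/22 = -14/11 ≈ -1.2727)
l(A, W) = -24 + 6*A*W³ (l(A, W) = 6*((W²*A)*W - 4) = 6*((A*W²)*W - 4) = 6*(A*W³ - 4) = 6*(-4 + A*W³) = -24 + 6*A*W³)
P(Q, E) = -14/11 + E
(o(42) + 1778)*(P(9, l(-2, -7)) + 2832) = (42 + 1778)*((-14/11 + (-24 + 6*(-2)*(-7)³)) + 2832) = 1820*((-14/11 + (-24 + 6*(-2)*(-343))) + 2832) = 1820*((-14/11 + (-24 + 4116)) + 2832) = 1820*((-14/11 + 4092) + 2832) = 1820*(44998/11 + 2832) = 1820*(76150/11) = 138593000/11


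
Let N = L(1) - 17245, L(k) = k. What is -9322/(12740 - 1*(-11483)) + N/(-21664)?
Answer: 53937401/131191768 ≈ 0.41113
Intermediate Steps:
N = -17244 (N = 1 - 17245 = -17244)
-9322/(12740 - 1*(-11483)) + N/(-21664) = -9322/(12740 - 1*(-11483)) - 17244/(-21664) = -9322/(12740 + 11483) - 17244*(-1/21664) = -9322/24223 + 4311/5416 = 53937401/131191768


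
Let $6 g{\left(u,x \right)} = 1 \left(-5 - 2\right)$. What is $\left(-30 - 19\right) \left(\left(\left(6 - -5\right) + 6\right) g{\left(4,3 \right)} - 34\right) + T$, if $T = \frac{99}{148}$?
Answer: $\frac{1171495}{444} \approx 2638.5$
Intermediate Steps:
$g{\left(u,x \right)} = - \frac{7}{6}$ ($g{\left(u,x \right)} = \frac{1 \left(-5 - 2\right)}{6} = \frac{1 \left(-7\right)}{6} = \frac{1}{6} \left(-7\right) = - \frac{7}{6}$)
$T = \frac{99}{148}$ ($T = 99 \cdot \frac{1}{148} = \frac{99}{148} \approx 0.66892$)
$\left(-30 - 19\right) \left(\left(\left(6 - -5\right) + 6\right) g{\left(4,3 \right)} - 34\right) + T = \left(-30 - 19\right) \left(\left(\left(6 - -5\right) + 6\right) \left(- \frac{7}{6}\right) - 34\right) + \frac{99}{148} = \left(-30 - 19\right) \left(\left(\left(6 + 5\right) + 6\right) \left(- \frac{7}{6}\right) - 34\right) + \frac{99}{148} = - 49 \left(\left(11 + 6\right) \left(- \frac{7}{6}\right) - 34\right) + \frac{99}{148} = - 49 \left(17 \left(- \frac{7}{6}\right) - 34\right) + \frac{99}{148} = - 49 \left(- \frac{119}{6} - 34\right) + \frac{99}{148} = \left(-49\right) \left(- \frac{323}{6}\right) + \frac{99}{148} = \frac{15827}{6} + \frac{99}{148} = \frac{1171495}{444}$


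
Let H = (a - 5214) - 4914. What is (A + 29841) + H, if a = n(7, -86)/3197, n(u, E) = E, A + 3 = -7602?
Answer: 38709190/3197 ≈ 12108.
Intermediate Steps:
A = -7605 (A = -3 - 7602 = -7605)
a = -86/3197 ≈ -0.026900
H = -32379302/3197 (H = (-86/3197 - 5214) - 4914 = -16669244/3197 - 4914 = -32379302/3197 ≈ -10128.)
(A + 29841) + H = (-7605 + 29841) - 32379302/3197 = 22236 - 32379302/3197 = 38709190/3197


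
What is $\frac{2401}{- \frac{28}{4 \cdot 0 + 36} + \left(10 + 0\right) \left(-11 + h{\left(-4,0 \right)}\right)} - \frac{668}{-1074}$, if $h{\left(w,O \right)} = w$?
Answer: $- \frac{11150795}{728709} \approx -15.302$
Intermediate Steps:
$\frac{2401}{- \frac{28}{4 \cdot 0 + 36} + \left(10 + 0\right) \left(-11 + h{\left(-4,0 \right)}\right)} - \frac{668}{-1074} = \frac{2401}{- \frac{28}{4 \cdot 0 + 36} + \left(10 + 0\right) \left(-11 - 4\right)} - \frac{668}{-1074} = \frac{2401}{- \frac{28}{0 + 36} + 10 \left(-15\right)} - - \frac{334}{537} = \frac{2401}{- \frac{28}{36} - 150} + \frac{334}{537} = \frac{2401}{\left(-28\right) \frac{1}{36} - 150} + \frac{334}{537} = \frac{2401}{- \frac{7}{9} - 150} + \frac{334}{537} = \frac{2401}{- \frac{1357}{9}} + \frac{334}{537} = 2401 \left(- \frac{9}{1357}\right) + \frac{334}{537} = - \frac{21609}{1357} + \frac{334}{537} = - \frac{11150795}{728709}$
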